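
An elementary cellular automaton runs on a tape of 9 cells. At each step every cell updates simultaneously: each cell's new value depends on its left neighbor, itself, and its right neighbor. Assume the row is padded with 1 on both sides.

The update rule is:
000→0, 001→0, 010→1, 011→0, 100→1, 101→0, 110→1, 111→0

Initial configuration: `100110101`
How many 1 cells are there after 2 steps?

5

step 1: 110010100
step 2: 011010110
count of 1: 5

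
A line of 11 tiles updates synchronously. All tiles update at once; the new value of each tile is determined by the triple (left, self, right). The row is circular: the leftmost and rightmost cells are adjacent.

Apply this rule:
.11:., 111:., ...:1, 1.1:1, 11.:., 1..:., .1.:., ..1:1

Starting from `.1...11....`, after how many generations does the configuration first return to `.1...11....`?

generation 1: 1..11...111
generation 2: ..1...11...
generation 3: 11..11...11
generation 4: ...1...11..
generation 5: 111..11...1
generation 6: ....1...11.
generation 7: 1111..11...
generation 8: .....1...11
generation 9: .1111..11..
generation 10: 1.....1...1
generation 11: ..1111..11.
generation 12: 11.....1...
generation 13: ...1111..11
generation 14: .11.....1..
generation 15: 1...1111..1
generation 16: ..11.....1.
generation 17: 11...1111..
generation 18: ...11.....1
generation 19: .11...1111.
generation 20: 1...11.....
generation 21: ..11...1111
generation 22: .1...11....

22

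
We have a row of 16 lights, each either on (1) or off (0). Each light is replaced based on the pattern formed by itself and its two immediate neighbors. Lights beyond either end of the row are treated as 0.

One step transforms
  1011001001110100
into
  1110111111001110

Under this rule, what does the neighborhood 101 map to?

1

At position 1 the neighborhood is 101; the next row has 1 there.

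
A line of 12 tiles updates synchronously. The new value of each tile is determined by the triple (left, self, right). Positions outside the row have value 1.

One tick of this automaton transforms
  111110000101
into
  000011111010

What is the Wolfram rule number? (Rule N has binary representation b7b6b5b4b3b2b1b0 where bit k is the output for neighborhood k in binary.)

115

position 0: 111 → 0  (bit 7 = 0)
position 4: 110 → 1  (bit 6 = 1)
position 10: 101 → 1  (bit 5 = 1)
position 5: 100 → 1  (bit 4 = 1)
position 11: 011 → 0  (bit 3 = 0)
position 9: 010 → 0  (bit 2 = 0)
position 8: 001 → 1  (bit 1 = 1)
position 6: 000 → 1  (bit 0 = 1)
bits b7..b0 = 01110011 = 115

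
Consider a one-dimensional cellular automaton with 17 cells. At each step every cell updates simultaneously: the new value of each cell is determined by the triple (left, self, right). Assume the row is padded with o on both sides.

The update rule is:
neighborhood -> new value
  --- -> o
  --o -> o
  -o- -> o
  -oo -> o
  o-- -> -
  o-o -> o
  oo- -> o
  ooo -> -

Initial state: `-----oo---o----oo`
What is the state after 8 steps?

-oooooo-ooo-oooo-
oo----ooo-ooo--oo
-o-oooo-ooo-o-oo-
oooo--ooo-ooooooo
---o-oo-ooo------
-oooooooo-o-ooooo
oo------ooooo----
-o-oooooo---o-ooo

-o-oooooo---o-ooo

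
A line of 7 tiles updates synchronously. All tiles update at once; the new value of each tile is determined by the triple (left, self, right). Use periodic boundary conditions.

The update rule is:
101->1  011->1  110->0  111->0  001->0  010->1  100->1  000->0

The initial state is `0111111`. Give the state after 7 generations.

generation 1: 1100000
generation 2: 1010000
generation 3: 1111000
generation 4: 1000100
generation 5: 1100110
generation 6: 1010101
generation 7: 0111111

0111111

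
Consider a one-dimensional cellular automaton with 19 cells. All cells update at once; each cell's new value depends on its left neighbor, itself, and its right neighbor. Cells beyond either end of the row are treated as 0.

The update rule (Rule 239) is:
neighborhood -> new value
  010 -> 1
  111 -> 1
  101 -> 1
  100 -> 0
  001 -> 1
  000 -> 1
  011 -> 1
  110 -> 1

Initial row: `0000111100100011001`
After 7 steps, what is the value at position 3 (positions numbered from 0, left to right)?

1

1111111101101111011
1111111111111111111
1111111111111111111  (fixed point — unchanged through step 7)
position 3 holds 1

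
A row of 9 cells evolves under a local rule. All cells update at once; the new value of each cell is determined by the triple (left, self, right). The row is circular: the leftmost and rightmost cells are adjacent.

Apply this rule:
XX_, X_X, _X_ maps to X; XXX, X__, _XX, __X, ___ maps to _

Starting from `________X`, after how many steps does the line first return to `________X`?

________X

1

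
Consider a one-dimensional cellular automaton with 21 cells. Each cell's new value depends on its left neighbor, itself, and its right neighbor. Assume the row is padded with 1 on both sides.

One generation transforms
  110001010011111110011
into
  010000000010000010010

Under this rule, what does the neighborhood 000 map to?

0

At position 3 the neighborhood is 000; the next row has 0 there.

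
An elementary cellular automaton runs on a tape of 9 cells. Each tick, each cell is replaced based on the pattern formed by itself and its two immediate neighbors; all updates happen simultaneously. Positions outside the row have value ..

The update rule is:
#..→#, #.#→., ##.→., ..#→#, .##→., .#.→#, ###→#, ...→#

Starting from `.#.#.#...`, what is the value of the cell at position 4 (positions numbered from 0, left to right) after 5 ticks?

.

##.#.####
...#..##.
######..#
.####.###
#.##...#.
position 4 holds .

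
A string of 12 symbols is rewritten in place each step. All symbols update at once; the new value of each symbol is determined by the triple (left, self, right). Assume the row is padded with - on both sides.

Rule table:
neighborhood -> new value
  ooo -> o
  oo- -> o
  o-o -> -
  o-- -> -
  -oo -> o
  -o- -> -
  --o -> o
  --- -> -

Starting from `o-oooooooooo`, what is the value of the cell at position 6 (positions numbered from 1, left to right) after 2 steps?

o

step 1: --oooooooooo
step 2: -ooooooooooo
position 6 holds o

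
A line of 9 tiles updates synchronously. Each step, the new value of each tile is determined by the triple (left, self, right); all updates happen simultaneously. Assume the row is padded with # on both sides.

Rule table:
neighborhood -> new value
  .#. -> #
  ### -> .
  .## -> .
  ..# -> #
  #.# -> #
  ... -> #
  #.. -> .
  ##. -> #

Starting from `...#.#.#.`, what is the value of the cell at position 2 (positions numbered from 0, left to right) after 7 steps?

.########
#........
#.#######
##.......
.#.######
###......
..#.#####
position 2 holds #

#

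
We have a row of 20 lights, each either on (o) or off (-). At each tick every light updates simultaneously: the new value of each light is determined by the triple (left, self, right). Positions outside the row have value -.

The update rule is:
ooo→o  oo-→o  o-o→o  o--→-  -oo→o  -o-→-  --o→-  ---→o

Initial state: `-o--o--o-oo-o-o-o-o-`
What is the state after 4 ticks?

ooooooooooooooo--ooo

--------oooo-o-o-o--
ooooooo-ooooo-o-o--o
oooooooooooooo-o----
ooooooooooooooo--ooo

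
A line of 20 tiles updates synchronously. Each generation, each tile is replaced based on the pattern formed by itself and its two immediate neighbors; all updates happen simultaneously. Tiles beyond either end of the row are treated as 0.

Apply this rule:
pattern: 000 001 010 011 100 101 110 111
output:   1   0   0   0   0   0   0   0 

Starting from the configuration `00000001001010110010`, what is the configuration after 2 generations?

00000001111111111111

generation 1: 11111100000000000000
generation 2: 00000001111111111111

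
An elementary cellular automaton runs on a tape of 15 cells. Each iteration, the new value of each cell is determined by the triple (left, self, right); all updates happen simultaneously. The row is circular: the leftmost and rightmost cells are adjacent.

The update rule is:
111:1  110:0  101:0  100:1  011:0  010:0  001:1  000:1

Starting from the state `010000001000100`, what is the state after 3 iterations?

111011011101110

iteration 1: 101111110111011
iteration 2: 000111100010001
iteration 3: 111011011101110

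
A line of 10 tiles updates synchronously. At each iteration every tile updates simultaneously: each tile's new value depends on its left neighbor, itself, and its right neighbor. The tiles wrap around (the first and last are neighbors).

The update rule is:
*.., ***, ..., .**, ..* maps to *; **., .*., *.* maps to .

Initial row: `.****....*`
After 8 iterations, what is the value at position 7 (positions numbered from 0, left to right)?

.***.****.
***..***.*
**.****..*
*..***.***
.****..***
.***.****.  (repeats iteration 1; period 5)
iteration 8: **.****..*
position 7 holds .

.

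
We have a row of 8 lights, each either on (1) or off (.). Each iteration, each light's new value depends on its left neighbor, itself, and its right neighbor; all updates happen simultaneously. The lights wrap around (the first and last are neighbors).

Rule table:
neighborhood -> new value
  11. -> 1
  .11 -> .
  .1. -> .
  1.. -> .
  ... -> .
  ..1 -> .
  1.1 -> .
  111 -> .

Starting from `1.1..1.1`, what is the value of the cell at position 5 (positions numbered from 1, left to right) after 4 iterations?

iteration 1: 1.......
iteration 2: ........
iteration 3: ........  (fixed point — unchanged through iteration 4)
position 5 holds .

.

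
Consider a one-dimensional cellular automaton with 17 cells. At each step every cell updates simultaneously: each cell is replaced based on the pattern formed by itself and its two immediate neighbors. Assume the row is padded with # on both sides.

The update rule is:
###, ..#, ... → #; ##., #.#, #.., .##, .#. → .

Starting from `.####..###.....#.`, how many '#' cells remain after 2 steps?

6

..##..#.#..####..
.#...#....#.##..#
count of #: 6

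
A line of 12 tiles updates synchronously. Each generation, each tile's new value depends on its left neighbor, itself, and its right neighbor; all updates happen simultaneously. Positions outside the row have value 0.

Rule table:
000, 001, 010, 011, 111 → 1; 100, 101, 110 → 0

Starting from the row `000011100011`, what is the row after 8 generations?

generation 1: 111111001110
generation 2: 111110011100
generation 3: 111100111001
generation 4: 111001110011
generation 5: 110011100110
generation 6: 100111001100
generation 7: 101110011001
generation 8: 101100110011

101100110011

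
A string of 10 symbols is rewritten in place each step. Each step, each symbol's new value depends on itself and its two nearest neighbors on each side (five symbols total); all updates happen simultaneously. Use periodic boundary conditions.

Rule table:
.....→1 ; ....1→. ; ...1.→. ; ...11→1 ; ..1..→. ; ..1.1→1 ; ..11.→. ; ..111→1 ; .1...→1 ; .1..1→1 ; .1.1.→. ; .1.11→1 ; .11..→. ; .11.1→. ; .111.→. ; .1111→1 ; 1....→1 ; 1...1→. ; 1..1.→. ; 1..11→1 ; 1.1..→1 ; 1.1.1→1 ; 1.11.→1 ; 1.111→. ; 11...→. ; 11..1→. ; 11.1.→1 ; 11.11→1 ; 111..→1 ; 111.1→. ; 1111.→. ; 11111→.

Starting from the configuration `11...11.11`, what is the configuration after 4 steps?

.1...1.11.

step 1: .1..1..1.1
step 2: .11..1.1.1
step 3: 11...1.1.1
step 4: .1...1.11.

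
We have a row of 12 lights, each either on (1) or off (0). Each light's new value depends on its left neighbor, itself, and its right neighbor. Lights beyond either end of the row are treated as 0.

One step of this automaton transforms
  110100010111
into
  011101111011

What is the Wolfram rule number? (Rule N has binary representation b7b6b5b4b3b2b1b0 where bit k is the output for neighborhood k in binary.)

position 10: 111 → 1  (bit 7 = 1)
position 1: 110 → 1  (bit 6 = 1)
position 2: 101 → 1  (bit 5 = 1)
position 4: 100 → 0  (bit 4 = 0)
position 0: 011 → 0  (bit 3 = 0)
position 3: 010 → 1  (bit 2 = 1)
position 6: 001 → 1  (bit 1 = 1)
position 5: 000 → 1  (bit 0 = 1)
bits b7..b0 = 11100111 = 231

231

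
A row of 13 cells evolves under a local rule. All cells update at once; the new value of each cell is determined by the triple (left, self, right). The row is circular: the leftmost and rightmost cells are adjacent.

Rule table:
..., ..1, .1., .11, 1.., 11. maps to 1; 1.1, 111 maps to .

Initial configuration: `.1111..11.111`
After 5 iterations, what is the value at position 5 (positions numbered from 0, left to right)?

1

.1..11111.1.1
.1111...1.1.1
.1..11111.1.1  (repeats iteration 1; period 2)
iteration 5: .1..11111.1.1
position 5 holds 1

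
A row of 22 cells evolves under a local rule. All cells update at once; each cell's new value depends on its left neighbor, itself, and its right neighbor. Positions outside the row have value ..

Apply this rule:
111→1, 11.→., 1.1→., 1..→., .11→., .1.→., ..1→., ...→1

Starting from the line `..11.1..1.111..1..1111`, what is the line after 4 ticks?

....1111.......1....1.

tick 1: 1..........1.......11.
tick 2: ..11111111...11111....
tick 3: 1..111111..1..111..111
tick 4: ....1111.......1....1.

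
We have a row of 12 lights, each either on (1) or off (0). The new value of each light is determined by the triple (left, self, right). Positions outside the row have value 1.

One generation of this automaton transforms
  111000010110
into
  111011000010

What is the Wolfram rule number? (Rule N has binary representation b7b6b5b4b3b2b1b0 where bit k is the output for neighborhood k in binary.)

position 0: 111 → 1  (bit 7 = 1)
position 2: 110 → 1  (bit 6 = 1)
position 8: 101 → 0  (bit 5 = 0)
position 3: 100 → 0  (bit 4 = 0)
position 9: 011 → 0  (bit 3 = 0)
position 7: 010 → 0  (bit 2 = 0)
position 6: 001 → 0  (bit 1 = 0)
position 4: 000 → 1  (bit 0 = 1)
bits b7..b0 = 11000001 = 193

193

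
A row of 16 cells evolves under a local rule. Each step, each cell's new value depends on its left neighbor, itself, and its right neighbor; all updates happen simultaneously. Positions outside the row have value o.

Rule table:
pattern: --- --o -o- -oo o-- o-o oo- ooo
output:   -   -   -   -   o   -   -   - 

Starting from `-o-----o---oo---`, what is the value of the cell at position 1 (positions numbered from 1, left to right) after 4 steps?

--o-----o----o--
o--o-----o----o-
-o--o-----o-----
--o--o-----o----
position 1 holds -

-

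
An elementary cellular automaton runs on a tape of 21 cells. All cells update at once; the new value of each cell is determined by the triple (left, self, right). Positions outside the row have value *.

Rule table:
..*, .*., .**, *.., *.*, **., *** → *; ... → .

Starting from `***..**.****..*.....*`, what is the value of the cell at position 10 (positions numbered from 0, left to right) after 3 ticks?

*

tick 1: ****************...**
tick 2: *****************.***
tick 3: *********************
position 10 holds *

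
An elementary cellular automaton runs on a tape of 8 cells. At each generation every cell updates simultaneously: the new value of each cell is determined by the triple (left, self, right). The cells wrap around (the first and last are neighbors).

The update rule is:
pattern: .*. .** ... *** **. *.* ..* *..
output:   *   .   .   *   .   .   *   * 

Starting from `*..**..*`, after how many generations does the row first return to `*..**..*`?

.**..**.
*..**..*

2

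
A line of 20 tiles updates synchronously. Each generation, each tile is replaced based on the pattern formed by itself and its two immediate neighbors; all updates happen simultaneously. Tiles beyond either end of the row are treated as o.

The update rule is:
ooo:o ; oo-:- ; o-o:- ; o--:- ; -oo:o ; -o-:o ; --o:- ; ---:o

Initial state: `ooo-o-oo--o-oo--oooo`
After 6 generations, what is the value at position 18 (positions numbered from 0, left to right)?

generation 1: oo--o-o---o-o---oooo
generation 2: o---o-o-o-o-o-o-oooo
generation 3: --o-o-o-o-o-o-o-oooo
generation 4: --o-o-o-o-o-o-o-oooo  (fixed point — unchanged through generation 6)
position 18 holds o

o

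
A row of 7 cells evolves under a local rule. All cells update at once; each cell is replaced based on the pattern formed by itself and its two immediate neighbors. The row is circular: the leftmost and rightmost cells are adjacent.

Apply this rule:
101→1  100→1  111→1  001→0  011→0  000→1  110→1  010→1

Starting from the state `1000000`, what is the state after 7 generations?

1111101

generation 1: 1111110
generation 2: 0111111
generation 3: 1011111
generation 4: 1101111
generation 5: 1110111
generation 6: 1111011
generation 7: 1111101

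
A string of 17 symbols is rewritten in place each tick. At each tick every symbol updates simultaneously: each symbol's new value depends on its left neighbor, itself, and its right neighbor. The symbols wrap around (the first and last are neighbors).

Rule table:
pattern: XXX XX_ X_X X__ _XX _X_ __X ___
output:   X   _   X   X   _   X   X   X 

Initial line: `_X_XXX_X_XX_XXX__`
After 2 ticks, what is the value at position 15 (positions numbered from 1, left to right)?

XXX_X_XXX__X_X_XX
XX_XXX_X_XXXXXX_X
position 15 holds X

X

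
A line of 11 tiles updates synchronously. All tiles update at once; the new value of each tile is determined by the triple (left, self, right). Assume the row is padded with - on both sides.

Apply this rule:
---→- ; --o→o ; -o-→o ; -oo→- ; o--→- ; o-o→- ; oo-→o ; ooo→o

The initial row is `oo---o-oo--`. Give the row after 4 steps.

oo-o-o-oo--

-o--oo--o--
oo-o-o-oo--
-o-o-o--o--
oo-o-o-oo--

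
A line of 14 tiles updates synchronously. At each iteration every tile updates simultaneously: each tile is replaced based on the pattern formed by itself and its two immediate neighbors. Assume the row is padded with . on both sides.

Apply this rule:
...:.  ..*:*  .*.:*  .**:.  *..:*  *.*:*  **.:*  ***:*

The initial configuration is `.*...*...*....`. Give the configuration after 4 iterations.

***.***.***...
.***.***.***..
*.***.***.***.
**.***.***.***

**.***.***.***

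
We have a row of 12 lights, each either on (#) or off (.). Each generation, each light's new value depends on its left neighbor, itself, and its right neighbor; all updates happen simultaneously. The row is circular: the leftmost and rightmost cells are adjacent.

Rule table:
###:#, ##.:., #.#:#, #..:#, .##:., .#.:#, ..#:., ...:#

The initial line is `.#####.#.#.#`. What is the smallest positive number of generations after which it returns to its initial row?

#.###.######
.#.#.#.#####
#######.###.
.#####.#.#.#

4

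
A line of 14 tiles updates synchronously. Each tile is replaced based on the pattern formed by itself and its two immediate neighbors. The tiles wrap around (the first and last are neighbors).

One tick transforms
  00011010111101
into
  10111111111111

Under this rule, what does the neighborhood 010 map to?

At position 6 the neighborhood is 010; the next row has 1 there.

1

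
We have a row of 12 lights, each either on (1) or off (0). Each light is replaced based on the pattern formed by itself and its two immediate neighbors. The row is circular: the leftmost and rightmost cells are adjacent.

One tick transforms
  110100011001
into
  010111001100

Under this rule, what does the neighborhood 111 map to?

At position 0 the neighborhood is 111; the next row has 0 there.

0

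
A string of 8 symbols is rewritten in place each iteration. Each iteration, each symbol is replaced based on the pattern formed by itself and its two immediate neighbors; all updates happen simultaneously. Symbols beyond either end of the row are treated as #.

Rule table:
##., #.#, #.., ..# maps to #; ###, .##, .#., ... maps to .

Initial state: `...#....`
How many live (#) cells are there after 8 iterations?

4

#.#.#..#
##.#.##.
.##.#.##
#.##.#..
##.##.##
.##.##..
#.##.###
##.##...
count of #: 4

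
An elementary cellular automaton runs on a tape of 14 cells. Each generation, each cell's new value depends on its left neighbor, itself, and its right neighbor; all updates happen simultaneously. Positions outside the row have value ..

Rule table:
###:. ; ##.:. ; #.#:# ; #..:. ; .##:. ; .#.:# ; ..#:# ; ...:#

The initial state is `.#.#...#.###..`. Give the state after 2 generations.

....#.....####

####.####....#
....#.....####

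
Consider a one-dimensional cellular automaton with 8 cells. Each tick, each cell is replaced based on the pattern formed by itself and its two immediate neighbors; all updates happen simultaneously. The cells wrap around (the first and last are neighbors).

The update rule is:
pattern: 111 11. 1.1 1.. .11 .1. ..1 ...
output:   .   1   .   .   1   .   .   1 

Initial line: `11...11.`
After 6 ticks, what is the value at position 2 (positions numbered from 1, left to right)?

1

11.1.11.
11...11.  (repeats tick 0; period 2)
tick 6: 11...11.
position 2 holds 1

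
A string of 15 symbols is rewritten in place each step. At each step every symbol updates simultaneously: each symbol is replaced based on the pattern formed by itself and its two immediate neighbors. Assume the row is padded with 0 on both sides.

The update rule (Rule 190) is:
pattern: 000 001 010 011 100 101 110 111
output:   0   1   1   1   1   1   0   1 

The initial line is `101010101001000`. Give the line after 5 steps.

111111111011101

step 1: 111111111111100
step 2: 111111111111010
step 3: 111111111110111
step 4: 111111111101110
step 5: 111111111011101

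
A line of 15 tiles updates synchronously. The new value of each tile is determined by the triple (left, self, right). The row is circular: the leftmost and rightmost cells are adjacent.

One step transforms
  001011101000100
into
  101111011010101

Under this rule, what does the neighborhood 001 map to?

At position 1 the neighborhood is 001; the next row has 0 there.

0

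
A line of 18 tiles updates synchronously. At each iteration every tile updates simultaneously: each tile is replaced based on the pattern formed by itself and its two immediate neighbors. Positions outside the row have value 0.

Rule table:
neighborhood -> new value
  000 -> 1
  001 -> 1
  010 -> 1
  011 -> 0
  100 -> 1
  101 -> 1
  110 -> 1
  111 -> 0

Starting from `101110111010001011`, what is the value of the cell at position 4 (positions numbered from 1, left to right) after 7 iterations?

110011001111111101
011101110000000111
100110011111111001
111011100000001111
001100111111110001
110111000000011111
011001111111100001
position 4 holds 0

0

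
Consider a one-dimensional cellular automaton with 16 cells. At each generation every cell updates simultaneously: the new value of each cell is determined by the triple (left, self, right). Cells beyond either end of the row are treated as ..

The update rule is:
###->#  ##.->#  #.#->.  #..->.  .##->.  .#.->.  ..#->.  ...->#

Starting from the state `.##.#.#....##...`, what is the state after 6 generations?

#..##.##...#...#

generation 1: ..#.....##..#.##
generation 2: #...###..#.....#
generation 3: ..#..##....###..
generation 4: #.....#.##..##.#
generation 5: ..###....#...#..
generation 6: #..##.##...#...#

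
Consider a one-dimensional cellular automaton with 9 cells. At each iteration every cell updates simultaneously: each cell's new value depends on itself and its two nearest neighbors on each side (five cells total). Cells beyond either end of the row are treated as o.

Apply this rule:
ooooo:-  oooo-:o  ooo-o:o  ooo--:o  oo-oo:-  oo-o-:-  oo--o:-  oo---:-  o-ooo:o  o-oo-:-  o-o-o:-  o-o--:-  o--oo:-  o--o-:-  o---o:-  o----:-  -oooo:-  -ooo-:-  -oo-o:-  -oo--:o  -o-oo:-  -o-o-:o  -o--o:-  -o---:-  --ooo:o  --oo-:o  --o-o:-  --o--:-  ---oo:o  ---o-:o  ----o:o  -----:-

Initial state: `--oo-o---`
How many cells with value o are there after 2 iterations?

--o-----o
------ooo
count of o: 3

3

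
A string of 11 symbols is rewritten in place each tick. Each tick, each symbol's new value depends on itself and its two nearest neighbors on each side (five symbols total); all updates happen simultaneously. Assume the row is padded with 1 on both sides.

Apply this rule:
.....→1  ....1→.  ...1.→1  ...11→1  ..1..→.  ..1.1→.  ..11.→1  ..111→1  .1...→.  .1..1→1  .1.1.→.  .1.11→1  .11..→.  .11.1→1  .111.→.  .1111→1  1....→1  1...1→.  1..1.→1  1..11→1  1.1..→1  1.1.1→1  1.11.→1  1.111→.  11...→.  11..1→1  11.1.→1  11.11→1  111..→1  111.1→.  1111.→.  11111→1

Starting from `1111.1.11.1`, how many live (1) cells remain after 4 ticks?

6

11..111111.
.1111111..1
1.1111.1111
.1.1..1.111
count of 1: 6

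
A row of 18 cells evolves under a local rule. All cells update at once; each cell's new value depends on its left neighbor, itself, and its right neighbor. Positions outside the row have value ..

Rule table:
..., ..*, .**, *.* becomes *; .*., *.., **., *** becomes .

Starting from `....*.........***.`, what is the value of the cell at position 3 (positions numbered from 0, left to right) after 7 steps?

****..*********...
*....**.........**
..****..*********.
***....**.........
*...****..********
..***....**.......
***...****..******
position 3 holds .

.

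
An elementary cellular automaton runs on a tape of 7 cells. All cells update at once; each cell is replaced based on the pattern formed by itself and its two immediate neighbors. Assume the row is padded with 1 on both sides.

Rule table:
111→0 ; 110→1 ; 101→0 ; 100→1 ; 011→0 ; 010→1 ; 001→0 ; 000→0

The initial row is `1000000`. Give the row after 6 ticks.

0110010

tick 1: 1100000
tick 2: 0110000
tick 3: 0011000
tick 4: 1001100
tick 5: 1100110
tick 6: 0110010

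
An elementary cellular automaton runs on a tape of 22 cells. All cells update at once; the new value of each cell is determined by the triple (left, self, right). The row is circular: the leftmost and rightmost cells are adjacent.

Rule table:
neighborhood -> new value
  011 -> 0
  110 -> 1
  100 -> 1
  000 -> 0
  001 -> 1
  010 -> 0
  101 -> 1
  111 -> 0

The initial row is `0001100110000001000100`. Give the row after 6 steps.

0101010110011011010101

step 1: 0010111011000010101010
step 2: 0101001101100101010101
step 3: 1010110110111010101010
step 4: 0101011011001101010101
step 5: 1010101101110110101010
step 6: 0101010110011011010101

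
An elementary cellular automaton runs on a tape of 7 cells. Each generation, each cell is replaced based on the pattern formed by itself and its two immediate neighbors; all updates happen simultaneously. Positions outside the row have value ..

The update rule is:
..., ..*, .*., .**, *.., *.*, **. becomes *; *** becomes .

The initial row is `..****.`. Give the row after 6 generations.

*.*****

***..**
*.*****
***...*
*.*****  (repeats generation 2; period 2)
generation 6: *.*****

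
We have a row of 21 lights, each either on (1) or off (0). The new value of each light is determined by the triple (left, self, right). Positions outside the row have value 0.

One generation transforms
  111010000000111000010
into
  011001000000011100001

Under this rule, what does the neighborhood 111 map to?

At position 1 the neighborhood is 111; the next row has 1 there.

1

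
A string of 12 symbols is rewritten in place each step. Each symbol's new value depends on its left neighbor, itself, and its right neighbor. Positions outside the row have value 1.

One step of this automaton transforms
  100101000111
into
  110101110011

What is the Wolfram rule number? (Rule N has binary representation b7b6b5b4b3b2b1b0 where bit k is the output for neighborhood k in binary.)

213

position 10: 111 → 1  (bit 7 = 1)
position 0: 110 → 1  (bit 6 = 1)
position 4: 101 → 0  (bit 5 = 0)
position 1: 100 → 1  (bit 4 = 1)
position 9: 011 → 0  (bit 3 = 0)
position 3: 010 → 1  (bit 2 = 1)
position 2: 001 → 0  (bit 1 = 0)
position 7: 000 → 1  (bit 0 = 1)
bits b7..b0 = 11010101 = 213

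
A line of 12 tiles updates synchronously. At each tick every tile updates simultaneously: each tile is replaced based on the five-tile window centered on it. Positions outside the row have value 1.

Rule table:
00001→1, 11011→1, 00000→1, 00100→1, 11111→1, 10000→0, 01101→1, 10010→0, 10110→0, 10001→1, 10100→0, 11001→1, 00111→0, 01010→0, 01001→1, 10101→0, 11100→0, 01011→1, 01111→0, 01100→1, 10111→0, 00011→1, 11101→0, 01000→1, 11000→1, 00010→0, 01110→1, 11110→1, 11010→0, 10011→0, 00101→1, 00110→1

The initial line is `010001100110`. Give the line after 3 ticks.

011101000100

001111110111
100011101001
011101000100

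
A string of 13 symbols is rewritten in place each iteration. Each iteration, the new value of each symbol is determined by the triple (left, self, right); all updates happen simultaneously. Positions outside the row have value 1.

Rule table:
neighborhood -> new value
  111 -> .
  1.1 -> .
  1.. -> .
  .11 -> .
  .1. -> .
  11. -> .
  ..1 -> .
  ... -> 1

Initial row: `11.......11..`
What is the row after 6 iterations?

.1.......111.

...11111.....
.1.......111.
...11111.....  (repeats iteration 1; period 2)
iteration 6: .1.......111.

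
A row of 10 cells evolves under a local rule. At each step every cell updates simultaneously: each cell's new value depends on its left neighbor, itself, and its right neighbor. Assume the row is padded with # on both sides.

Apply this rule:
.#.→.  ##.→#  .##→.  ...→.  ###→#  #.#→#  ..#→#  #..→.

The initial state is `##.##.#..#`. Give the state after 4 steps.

###.##..#.
####.#.#.#
#####.#.#.
######.#.#

######.#.#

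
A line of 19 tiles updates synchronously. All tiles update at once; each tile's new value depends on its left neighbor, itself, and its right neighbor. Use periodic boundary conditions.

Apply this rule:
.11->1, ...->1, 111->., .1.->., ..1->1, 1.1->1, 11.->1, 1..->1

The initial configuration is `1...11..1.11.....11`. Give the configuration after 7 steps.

11111111.111111111.

11111111.111111111.
1......111.......11
11111111.111111111.  (repeats step 1; period 2)
step 7: 11111111.111111111.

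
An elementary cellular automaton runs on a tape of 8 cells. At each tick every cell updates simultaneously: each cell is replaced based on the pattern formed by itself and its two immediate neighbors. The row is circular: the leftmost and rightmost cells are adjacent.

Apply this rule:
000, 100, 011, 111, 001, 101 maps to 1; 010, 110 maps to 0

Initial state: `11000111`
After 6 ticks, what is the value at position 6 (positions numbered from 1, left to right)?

1

10111111
01111111
11111110
11111101
11111011
11110111
position 6 holds 1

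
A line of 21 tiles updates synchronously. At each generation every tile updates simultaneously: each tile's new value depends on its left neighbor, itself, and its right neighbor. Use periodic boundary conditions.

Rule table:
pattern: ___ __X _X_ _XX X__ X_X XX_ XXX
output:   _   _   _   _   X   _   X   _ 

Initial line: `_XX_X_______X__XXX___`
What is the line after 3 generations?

____X__X_______X___XX

__X__X_______X___XX__
___X__X_______X___XX_
____X__X_______X___XX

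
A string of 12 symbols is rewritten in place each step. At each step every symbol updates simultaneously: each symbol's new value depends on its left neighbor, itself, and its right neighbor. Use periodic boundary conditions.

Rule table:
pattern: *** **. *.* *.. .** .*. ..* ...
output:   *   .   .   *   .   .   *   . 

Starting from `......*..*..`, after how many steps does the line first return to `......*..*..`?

14

.....*.**.*.
....*......*
*..*.*....*.
.**...*..*..
*..*.*.**.*.
.**.........
*..*........
.**.*......*
.....*....*.
....*.*..*.*
*..*...**...
.**.*.*..*.*
.......**...
......*..*..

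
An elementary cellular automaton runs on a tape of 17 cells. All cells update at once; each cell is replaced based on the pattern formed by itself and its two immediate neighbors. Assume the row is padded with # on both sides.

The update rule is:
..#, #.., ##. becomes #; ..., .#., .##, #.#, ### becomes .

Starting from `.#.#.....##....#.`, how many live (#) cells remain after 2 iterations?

iteration 1: ....#...#.##..#..
iteration 2: #..#.#.#...###.##
count of #: 9

9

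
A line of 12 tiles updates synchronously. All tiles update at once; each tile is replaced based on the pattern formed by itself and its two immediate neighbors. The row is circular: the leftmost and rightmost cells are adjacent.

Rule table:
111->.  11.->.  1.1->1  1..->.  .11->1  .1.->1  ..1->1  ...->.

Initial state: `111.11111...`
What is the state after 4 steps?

11......11..

1..11......1
..11......11
.11......11.
11......11..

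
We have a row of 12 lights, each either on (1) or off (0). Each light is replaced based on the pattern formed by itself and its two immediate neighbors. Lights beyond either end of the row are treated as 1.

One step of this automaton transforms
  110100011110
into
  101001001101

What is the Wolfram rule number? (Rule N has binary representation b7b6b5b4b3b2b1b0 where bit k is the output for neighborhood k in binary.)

161

position 0: 111 → 1  (bit 7 = 1)
position 1: 110 → 0  (bit 6 = 0)
position 2: 101 → 1  (bit 5 = 1)
position 4: 100 → 0  (bit 4 = 0)
position 7: 011 → 0  (bit 3 = 0)
position 3: 010 → 0  (bit 2 = 0)
position 6: 001 → 0  (bit 1 = 0)
position 5: 000 → 1  (bit 0 = 1)
bits b7..b0 = 10100001 = 161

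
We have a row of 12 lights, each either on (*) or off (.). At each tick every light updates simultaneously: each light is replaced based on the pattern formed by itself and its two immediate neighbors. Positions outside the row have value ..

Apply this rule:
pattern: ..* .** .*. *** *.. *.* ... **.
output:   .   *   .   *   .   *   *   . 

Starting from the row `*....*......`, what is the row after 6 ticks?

*.*.***..***

..**...*****
*.*..*.****.
.*....****..
...**.***..*
**.*.***....
*.*.***..***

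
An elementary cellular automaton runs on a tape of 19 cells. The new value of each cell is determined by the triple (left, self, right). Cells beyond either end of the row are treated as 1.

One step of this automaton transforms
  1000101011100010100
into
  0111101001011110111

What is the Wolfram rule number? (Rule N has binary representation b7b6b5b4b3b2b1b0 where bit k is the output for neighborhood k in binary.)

151

position 9: 111 → 1  (bit 7 = 1)
position 0: 110 → 0  (bit 6 = 0)
position 5: 101 → 0  (bit 5 = 0)
position 1: 100 → 1  (bit 4 = 1)
position 8: 011 → 0  (bit 3 = 0)
position 4: 010 → 1  (bit 2 = 1)
position 3: 001 → 1  (bit 1 = 1)
position 2: 000 → 1  (bit 0 = 1)
bits b7..b0 = 10010111 = 151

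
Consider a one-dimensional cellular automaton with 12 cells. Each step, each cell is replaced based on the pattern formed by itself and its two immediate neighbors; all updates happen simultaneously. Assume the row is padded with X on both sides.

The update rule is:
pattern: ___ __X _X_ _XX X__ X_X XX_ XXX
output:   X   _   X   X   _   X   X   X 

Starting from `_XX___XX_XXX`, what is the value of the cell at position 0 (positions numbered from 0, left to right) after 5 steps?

XXX_X_XXXXXX
XXXXXXXXXXXX
XXXXXXXXXXXX  (fixed point — unchanged through step 5)
position 0 holds X

X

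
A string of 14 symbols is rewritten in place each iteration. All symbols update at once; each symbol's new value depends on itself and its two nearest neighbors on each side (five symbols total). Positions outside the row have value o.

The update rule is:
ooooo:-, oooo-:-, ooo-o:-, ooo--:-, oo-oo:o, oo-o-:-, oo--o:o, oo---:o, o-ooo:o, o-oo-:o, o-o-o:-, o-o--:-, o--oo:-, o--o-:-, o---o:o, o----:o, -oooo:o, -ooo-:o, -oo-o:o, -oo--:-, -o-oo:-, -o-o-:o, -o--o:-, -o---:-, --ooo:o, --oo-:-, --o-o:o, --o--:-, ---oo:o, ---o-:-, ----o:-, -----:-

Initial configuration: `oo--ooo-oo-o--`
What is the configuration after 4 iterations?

iteration 1: --o-oo-ooo----
iteration 2: o-o-ooooo-oo-o
iteration 3: ----oo---ooooo
iteration 4: oo-o--ooooo---

oo-o--ooooo---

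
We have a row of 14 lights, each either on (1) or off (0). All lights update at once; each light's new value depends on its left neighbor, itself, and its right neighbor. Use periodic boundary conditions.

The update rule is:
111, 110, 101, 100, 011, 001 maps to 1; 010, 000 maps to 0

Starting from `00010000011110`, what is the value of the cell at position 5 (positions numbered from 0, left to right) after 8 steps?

1

00101000111111
11010101111111
11101011111111
11110111111111
11111111111111
11111111111111  (fixed point — unchanged through step 8)
position 5 holds 1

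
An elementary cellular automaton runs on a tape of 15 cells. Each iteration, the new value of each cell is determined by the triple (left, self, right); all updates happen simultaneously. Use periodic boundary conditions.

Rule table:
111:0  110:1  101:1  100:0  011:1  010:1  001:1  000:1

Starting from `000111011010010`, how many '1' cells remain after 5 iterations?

5

111101111110110
100111000011111
101101011110000
111111110010111
000000010111100
count of 1: 5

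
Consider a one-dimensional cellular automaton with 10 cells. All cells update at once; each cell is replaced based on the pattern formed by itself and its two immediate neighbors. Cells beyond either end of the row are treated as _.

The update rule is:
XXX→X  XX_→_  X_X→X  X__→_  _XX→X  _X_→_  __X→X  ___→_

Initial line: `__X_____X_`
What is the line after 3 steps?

_____X____

_X_____X__
X_____X___
_____X____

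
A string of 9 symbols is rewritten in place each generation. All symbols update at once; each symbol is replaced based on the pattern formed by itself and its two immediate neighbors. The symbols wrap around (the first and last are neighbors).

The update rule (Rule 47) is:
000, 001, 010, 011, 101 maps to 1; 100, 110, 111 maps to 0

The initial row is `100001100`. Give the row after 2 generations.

011000011

101111001
011000011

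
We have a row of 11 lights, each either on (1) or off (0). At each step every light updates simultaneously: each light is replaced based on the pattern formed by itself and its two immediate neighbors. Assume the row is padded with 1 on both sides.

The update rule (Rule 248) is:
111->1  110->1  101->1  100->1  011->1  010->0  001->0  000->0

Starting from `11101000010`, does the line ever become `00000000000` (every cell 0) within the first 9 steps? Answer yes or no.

no

11110100001
11111010001
11111101001
11111110101
11111111011
11111111111
11111111111  (fixed point — unchanged through step 9)
step 9 is 11111111111, still not uniform 0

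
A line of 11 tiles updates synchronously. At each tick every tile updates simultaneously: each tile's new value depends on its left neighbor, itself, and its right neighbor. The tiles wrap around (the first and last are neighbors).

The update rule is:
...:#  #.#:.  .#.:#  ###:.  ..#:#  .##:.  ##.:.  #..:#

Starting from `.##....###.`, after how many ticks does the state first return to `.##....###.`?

#..####...#
.##....###.

2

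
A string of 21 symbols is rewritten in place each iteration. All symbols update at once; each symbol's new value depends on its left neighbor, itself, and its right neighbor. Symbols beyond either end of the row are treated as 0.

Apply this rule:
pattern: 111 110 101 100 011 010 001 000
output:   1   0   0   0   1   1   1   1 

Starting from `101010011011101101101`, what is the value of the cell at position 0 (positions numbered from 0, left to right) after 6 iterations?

101010110011001001001
101010100110011011011
101010101100110010010
101010101001100110110
101010101011001100100
101010101010011001101
position 0 holds 1

1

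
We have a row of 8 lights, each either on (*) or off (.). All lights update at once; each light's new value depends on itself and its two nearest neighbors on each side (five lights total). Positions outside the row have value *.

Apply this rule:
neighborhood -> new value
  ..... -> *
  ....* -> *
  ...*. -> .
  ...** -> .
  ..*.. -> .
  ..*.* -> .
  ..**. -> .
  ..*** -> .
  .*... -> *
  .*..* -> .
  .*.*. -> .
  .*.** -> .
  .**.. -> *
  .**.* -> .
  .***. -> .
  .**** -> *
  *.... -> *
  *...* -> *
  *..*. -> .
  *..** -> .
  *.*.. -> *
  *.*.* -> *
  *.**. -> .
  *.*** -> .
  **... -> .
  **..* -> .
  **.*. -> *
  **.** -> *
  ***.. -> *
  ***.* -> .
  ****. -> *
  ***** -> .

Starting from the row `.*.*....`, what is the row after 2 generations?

*.*.**.*

**.****.
*.*.**.*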